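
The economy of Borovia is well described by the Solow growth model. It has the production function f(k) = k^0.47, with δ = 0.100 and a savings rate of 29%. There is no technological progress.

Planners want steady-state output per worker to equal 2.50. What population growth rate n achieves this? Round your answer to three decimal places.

n ≈ 0.003

Steady state requires s·f(k) = (n + δ)·k, i.e. s·k^α = (n + δ)·k.
Since y* = [s/(n + δ)]^(α/(1−α)), we have s/(n + δ) = (y*)^((1−α)/α) = 2.50^1.1277 = 2.8103.
Therefore n + δ = s / 2.8103 = 0.29 / 2.8103 = 0.1032, so n = 0.1032 − 0.100 = 0.0032.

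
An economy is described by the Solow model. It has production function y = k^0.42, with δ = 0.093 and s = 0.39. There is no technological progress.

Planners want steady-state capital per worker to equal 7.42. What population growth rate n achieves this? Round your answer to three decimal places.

Steady state requires s·f(k) = (n + δ)·k, i.e. s·k^α = (n + δ)·k.
So s / (n + δ) = (k*)^(1−α) = 7.42^0.58 = 3.1977.
Therefore n + δ = s / 3.1977 = 0.39 / 3.1977 = 0.1220, so n = 0.1220 − 0.093 = 0.0290.

n ≈ 0.029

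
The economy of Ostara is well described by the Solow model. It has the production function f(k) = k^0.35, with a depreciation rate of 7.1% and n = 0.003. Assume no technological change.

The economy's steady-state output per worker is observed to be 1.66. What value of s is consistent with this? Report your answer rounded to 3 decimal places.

Steady state requires s·f(k) = (n + δ)·k, i.e. s·k^α = (n + δ)·k.
Since y* = [s/(n + δ)]^(α/(1−α)), we have s/(n + δ) = (y*)^((1−α)/α) = 1.66^1.8571 = 2.5631.
Therefore s = 2.5631 × (n + δ) = 2.5631 × 0.074 = 0.1897.

s ≈ 0.190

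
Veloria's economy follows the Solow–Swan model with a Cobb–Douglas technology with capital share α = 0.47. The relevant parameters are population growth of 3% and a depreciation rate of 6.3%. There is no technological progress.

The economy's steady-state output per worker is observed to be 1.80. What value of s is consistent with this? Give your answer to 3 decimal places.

Steady state requires s·f(k) = (n + δ)·k, i.e. s·k^α = (n + δ)·k.
Since y* = [s/(n + δ)]^(α/(1−α)), we have s/(n + δ) = (y*)^((1−α)/α) = 1.80^1.1277 = 1.9403.
Therefore s = 1.9403 × (n + δ) = 1.9403 × 0.093 = 0.1804.

s ≈ 0.180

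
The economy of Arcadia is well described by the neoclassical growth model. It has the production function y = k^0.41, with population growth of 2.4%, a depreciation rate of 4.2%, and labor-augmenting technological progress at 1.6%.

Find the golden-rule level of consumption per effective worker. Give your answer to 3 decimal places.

c_gold ≈ 1.805

At the golden rule, f'(k) = n + g + δ, so α·k^(α−1) = n + g + δ and k_gold = (α/(n + g + δ))^(1/(1−α)).
k_gold = (0.41/0.082)^(1/0.59) = 5.0000^1.6949 ≈ 15.2997
c_gold = f(k_gold) − (n + g + δ)·k_gold = 3.0600 − 0.082×15.2997 ≈ 1.8054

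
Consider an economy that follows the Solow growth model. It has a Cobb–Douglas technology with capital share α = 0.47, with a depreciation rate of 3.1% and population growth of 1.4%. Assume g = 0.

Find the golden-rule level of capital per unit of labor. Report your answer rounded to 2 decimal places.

k_gold ≈ 83.64

The golden rule sets f'(k) = n + δ, i.e. α·k^(α−1) = n + δ.
So k^(1−α) = α / (n + δ) = 0.47 / 0.045 = 10.4444.
k_gold = 10.4444^(1/0.53) ≈ 83.6415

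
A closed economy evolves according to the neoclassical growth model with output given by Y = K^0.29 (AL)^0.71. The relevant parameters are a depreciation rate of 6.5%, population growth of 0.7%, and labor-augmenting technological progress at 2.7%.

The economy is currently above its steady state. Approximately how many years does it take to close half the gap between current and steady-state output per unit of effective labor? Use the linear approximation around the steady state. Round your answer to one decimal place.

Near the steady state the convergence rate is λ = (1 − α)(n + g + δ).
λ = (1 − 0.29) × 0.099 = 0.71 × 0.099 = 0.07029
Half-life = ln 2 / λ = 0.6931 / 0.07029 ≈ 9.86 years

about 9.9 years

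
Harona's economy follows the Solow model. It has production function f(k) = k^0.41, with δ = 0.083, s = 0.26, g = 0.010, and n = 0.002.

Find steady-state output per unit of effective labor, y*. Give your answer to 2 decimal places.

y* ≈ 2.01

Steady state requires s·f(k) = (n + g + δ)·k, i.e. s·k^α = (n + g + δ)·k.
Rearranging, k^(1−α) = s / (n + g + δ).
k^0.59 = 0.26 / (0.002 + 0.010 + 0.083) = 0.26 / 0.095 = 2.7368
k* = 2.7368^(1/0.59) ≈ 5.5092
y* = (k*)^α = 5.5092^0.41 ≈ 2.0130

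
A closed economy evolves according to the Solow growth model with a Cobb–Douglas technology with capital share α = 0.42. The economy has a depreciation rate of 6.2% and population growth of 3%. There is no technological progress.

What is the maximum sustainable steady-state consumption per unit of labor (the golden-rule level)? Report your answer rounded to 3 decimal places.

c_gold ≈ 1.742

At the golden rule, f'(k) = n + δ, so α·k^(α−1) = n + δ and k_gold = (α/(n + δ))^(1/(1−α)).
k_gold = (0.42/0.092)^(1/0.58) = 4.5652^1.7241 ≈ 13.7080
c_gold = f(k_gold) − (n + δ)·k_gold = 3.0028 − 0.092×13.7080 ≈ 1.7417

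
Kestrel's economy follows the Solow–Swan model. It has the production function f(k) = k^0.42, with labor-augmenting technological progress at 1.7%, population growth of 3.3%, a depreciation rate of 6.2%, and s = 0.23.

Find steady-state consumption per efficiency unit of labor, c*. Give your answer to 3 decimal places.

At the steady state, Δk = 0, so s·k^α = (n + g + δ)·k.
Dividing both sides by k: k^(1−α) = s / (n + g + δ).
k^0.58 = 0.23 / (0.033 + 0.017 + 0.062) = 0.23 / 0.112 = 2.0536
k* = 2.0536^(1/0.58) ≈ 3.4580
y* = (k*)^α = 3.4580^0.42 ≈ 1.6839
c* = (1 − s)·y* = (1 − 0.23) × 1.6839 ≈ 1.2966

c* = 1.297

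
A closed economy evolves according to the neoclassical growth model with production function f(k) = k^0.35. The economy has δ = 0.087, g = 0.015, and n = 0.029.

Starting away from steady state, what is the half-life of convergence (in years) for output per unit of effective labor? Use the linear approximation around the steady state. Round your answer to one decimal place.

Near the steady state the convergence rate is λ = (1 − α)(n + g + δ).
λ = (1 − 0.35) × 0.131 = 0.65 × 0.131 = 0.08515
Half-life = ln 2 / λ = 0.6931 / 0.08515 ≈ 8.14 years

half-life ≈ 8.1 years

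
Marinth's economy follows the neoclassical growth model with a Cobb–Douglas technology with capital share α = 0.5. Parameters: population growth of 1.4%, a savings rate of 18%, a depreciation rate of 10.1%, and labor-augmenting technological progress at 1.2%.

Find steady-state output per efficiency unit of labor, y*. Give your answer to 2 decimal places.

In steady state, investment equals break-even investment: s·k^α = (n + g + δ)·k.
Rearranging, k^(1−α) = s / (n + g + δ).
k^0.5 = 0.18 / (0.014 + 0.012 + 0.101) = 0.18 / 0.127 = 1.4173
k* = 1.4173^(1/0.5) ≈ 2.0087
y* = (k*)^α = 2.0087^0.5 ≈ 1.4173

y* = 1.42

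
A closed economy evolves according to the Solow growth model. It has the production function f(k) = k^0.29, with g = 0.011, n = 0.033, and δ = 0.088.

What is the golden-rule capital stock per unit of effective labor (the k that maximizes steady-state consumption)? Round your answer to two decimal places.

The golden rule sets f'(k) = n + g + δ, i.e. α·k^(α−1) = n + g + δ.
So k^(1−α) = α / (n + g + δ) = 0.29 / 0.132 = 2.1970.
k_gold = 2.1970^(1/0.71) ≈ 3.0301

k_gold ≈ 3.03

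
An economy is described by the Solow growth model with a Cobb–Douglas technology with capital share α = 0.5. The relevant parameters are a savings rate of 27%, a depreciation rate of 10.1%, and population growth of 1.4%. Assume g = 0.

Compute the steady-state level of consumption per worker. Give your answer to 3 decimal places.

In steady state, investment equals break-even investment: s·k^α = (n + δ)·k.
Rearranging, k^(1−α) = s / (n + δ).
k^0.5 = 0.27 / (0.014 + 0.101) = 0.27 / 0.115 = 2.3478
k* = 2.3478^(1/0.5) ≈ 5.5122
y* = (k*)^α = 5.5122^0.5 ≈ 2.3478
c* = (1 − s)·y* = (1 − 0.27) × 2.3478 ≈ 1.7139

c* ≈ 1.714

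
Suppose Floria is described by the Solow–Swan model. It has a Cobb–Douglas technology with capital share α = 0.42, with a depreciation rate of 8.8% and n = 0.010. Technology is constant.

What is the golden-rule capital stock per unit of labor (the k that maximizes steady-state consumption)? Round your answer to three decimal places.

The golden rule sets f'(k) = n + δ, i.e. α·k^(α−1) = n + δ.
So k^(1−α) = α / (n + δ) = 0.42 / 0.098 = 4.2857.
k_gold = 4.2857^(1/0.58) ≈ 12.2940

k_gold ≈ 12.294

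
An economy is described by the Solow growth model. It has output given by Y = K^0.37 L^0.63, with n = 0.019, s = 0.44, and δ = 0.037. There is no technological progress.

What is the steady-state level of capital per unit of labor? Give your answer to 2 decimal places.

Steady state requires s·f(k) = (n + δ)·k, i.e. s·k^α = (n + δ)·k.
Dividing both sides by k: k^(1−α) = s / (n + δ).
k^0.63 = 0.44 / (0.019 + 0.037) = 0.44 / 0.056 = 7.8571
k* = 7.8571^(1/0.63) ≈ 26.3664

k* = 26.37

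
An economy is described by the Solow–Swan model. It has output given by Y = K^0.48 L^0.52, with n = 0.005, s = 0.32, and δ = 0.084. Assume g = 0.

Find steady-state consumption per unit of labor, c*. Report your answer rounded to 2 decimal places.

c* = 2.22

At the steady state, Δk = 0, so s·k^α = (n + δ)·k.
Dividing both sides by k: k^(1−α) = s / (n + δ).
k^0.52 = 0.32 / (0.005 + 0.084) = 0.32 / 0.089 = 3.5955
k* = 3.5955^(1/0.52) ≈ 11.7157
y* = (k*)^α = 11.7157^0.48 ≈ 3.2584
c* = (1 − s)·y* = (1 − 0.32) × 3.2584 ≈ 2.2157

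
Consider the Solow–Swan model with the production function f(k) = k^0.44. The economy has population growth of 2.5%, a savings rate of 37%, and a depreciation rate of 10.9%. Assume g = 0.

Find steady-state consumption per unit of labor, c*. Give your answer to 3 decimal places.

c* ≈ 1.399

In steady state, investment equals break-even investment: s·k^α = (n + δ)·k.
Dividing both sides by k: k^(1−α) = s / (n + δ).
k^0.56 = 0.37 / (0.025 + 0.109) = 0.37 / 0.134 = 2.7612
k* = 2.7612^(1/0.56) ≈ 6.1330
y* = (k*)^α = 6.1330^0.44 ≈ 2.2211
c* = (1 − s)·y* = (1 − 0.37) × 2.2211 ≈ 1.3993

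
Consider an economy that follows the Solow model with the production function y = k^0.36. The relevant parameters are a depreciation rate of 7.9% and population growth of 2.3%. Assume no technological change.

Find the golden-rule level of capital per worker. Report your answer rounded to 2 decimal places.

k_gold ≈ 7.17

The golden rule sets f'(k) = n + δ, i.e. α·k^(α−1) = n + δ.
So k^(1−α) = α / (n + δ) = 0.36 / 0.102 = 3.5294.
k_gold = 3.5294^(1/0.64) ≈ 7.1744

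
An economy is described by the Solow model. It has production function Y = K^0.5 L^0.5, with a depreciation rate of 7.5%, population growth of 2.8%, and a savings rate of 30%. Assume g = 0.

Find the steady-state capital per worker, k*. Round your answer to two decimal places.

Steady state requires s·f(k) = (n + δ)·k, i.e. s·k^α = (n + δ)·k.
Dividing both sides by k: k^(1−α) = s / (n + δ).
k^0.5 = 0.30 / (0.028 + 0.075) = 0.30 / 0.103 = 2.9126
k* = 2.9126^(1/0.5) ≈ 8.4832

k* ≈ 8.48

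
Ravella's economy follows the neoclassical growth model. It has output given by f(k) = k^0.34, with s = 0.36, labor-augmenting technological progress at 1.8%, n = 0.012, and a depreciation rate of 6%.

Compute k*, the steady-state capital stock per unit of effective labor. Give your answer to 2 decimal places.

At the steady state, Δk = 0, so s·k^α = (n + g + δ)·k.
Rearranging, k^(1−α) = s / (n + g + δ).
k^0.66 = 0.36 / (0.012 + 0.018 + 0.060) = 0.36 / 0.090 = 4.0000
k* = 4.0000^(1/0.66) ≈ 8.1698

k* ≈ 8.17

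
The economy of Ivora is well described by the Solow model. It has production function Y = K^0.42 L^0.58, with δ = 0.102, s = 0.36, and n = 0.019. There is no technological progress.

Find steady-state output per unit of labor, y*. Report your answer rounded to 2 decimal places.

y* ≈ 2.20

In steady state, investment equals break-even investment: s·k^α = (n + δ)·k.
Rearranging, k^(1−α) = s / (n + δ).
k^0.58 = 0.36 / (0.019 + 0.102) = 0.36 / 0.121 = 2.9752
k* = 2.9752^(1/0.58) ≈ 6.5525
y* = (k*)^α = 6.5525^0.42 ≈ 2.2024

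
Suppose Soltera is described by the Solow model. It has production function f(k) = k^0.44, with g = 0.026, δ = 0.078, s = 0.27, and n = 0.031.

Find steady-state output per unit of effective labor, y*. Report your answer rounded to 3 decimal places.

y* = 1.724

Steady state requires s·f(k) = (n + g + δ)·k, i.e. s·k^α = (n + g + δ)·k.
Dividing both sides by k: k^(1−α) = s / (n + g + δ).
k^0.56 = 0.27 / (0.031 + 0.026 + 0.078) = 0.27 / 0.135 = 2.0000
k* = 2.0000^(1/0.56) ≈ 3.4479
y* = (k*)^α = 3.4479^0.44 ≈ 1.7239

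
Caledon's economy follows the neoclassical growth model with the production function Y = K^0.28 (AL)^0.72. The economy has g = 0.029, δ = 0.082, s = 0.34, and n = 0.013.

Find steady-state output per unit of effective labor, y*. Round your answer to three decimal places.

y* ≈ 1.480

In steady state, investment equals break-even investment: s·k^α = (n + g + δ)·k.
Rearranging, k^(1−α) = s / (n + g + δ).
k^0.72 = 0.34 / (0.013 + 0.029 + 0.082) = 0.34 / 0.124 = 2.7419
k* = 2.7419^(1/0.72) ≈ 4.0589
y* = (k*)^α = 4.0589^0.28 ≈ 1.4803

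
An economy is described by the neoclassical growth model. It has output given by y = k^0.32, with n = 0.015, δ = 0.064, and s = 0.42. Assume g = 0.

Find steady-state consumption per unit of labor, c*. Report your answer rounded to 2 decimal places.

At the steady state, Δk = 0, so s·k^α = (n + δ)·k.
Dividing both sides by k: k^(1−α) = s / (n + δ).
k^0.68 = 0.42 / (0.015 + 0.064) = 0.42 / 0.079 = 5.3165
k* = 5.3165^(1/0.68) ≈ 11.6707
y* = (k*)^α = 11.6707^0.32 ≈ 2.1952
c* = (1 − s)·y* = (1 − 0.42) × 2.1952 ≈ 1.2732

c* ≈ 1.27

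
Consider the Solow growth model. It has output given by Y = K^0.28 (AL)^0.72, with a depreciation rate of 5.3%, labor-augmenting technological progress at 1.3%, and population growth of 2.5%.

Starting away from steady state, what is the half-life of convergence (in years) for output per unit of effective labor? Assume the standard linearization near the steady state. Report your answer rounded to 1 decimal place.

Near the steady state the convergence rate is λ = (1 − α)(n + g + δ).
λ = (1 − 0.28) × 0.091 = 0.72 × 0.091 = 0.06552
Half-life = ln 2 / λ = 0.6931 / 0.06552 ≈ 10.58 years

t_½ ≈ 10.6 years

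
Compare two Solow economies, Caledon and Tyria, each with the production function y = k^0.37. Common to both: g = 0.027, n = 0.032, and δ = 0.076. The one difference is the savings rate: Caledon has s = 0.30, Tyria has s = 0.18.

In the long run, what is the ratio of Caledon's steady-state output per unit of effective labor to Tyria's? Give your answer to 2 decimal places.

ratio ≈ 1.35

Steady-state y* = [s/(n + g + δ)]^(α/(1−α)), so the ratio is [ (s_C/(n + g + δ)_C) / (s_T/(n + g + δ)_T) ]^0.5873.
s_C/(n + g + δ)_C = 0.30/0.135 = 2.2222; s_T/(n + g + δ)_T = 0.18/0.135 = 1.3333.
Ratio = (2.2222/1.3333)^0.5873 = 1.6667^0.5873 ≈ 1.3499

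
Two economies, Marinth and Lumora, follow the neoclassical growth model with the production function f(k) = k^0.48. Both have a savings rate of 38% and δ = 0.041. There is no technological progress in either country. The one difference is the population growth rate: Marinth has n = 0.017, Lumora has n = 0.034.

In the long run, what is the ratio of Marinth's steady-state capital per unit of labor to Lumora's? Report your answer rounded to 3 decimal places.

Steady-state k* = [s/(n + δ)]^(1/(1−α)), so the ratio is [ (s_M/(n + δ)_M) / (s_L/(n + δ)_L) ]^1.9231.
s_M/(n + δ)_M = 0.38/0.058 = 6.5517; s_L/(n + δ)_L = 0.38/0.075 = 5.0667.
Ratio = (6.5517/5.0667)^1.9231 = 1.2931^1.9231 ≈ 1.6394

ratio ≈ 1.639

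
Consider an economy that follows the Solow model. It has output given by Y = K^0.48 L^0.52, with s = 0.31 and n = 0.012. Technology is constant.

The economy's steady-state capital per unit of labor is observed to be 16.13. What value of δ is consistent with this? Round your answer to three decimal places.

In steady state, investment equals break-even investment: s·k^α = (n + δ)·k.
So s / (n + δ) = (k*)^(1−α) = 16.13^0.52 = 4.2459.
Therefore n + δ = s / 4.2459 = 0.31 / 4.2459 = 0.0730, so δ = 0.0730 − 0.012 = 0.0610.

δ ≈ 0.061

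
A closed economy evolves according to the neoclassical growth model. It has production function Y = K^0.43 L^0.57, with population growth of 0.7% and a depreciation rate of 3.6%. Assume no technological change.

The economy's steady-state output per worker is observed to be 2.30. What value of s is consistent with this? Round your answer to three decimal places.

s ≈ 0.130

At the steady state, Δk = 0, so s·k^α = (n + δ)·k.
Since y* = [s/(n + δ)]^(α/(1−α)), we have s/(n + δ) = (y*)^((1−α)/α) = 2.30^1.3256 = 3.0165.
Therefore s = 3.0165 × (n + δ) = 3.0165 × 0.043 = 0.1297.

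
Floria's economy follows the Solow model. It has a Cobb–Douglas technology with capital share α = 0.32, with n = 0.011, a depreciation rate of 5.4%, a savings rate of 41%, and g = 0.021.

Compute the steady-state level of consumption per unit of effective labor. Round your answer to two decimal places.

In steady state, investment equals break-even investment: s·k^α = (n + g + δ)·k.
Dividing both sides by k: k^(1−α) = s / (n + g + δ).
k^0.68 = 0.41 / (0.011 + 0.021 + 0.054) = 0.41 / 0.086 = 4.7674
k* = 4.7674^(1/0.68) ≈ 9.9420
y* = (k*)^α = 9.9420^0.32 ≈ 2.0854
c* = (1 − s)·y* = (1 − 0.41) × 2.0854 ≈ 1.2304

c* ≈ 1.23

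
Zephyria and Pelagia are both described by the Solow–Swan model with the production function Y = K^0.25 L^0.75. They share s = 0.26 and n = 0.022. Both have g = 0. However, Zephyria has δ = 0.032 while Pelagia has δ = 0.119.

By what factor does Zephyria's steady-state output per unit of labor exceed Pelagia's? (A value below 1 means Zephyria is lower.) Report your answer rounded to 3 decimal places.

ratio ≈ 1.377

Steady-state y* = [s/(n + δ)]^(α/(1−α)), so the ratio is [ (s_Z/(n + δ)_Z) / (s_P/(n + δ)_P) ]^0.3333.
s_Z/(n + δ)_Z = 0.26/0.054 = 4.8148; s_P/(n + δ)_P = 0.26/0.141 = 1.8440.
Ratio = (4.8148/1.8440)^0.3333 = 2.6111^0.3333 ≈ 1.3770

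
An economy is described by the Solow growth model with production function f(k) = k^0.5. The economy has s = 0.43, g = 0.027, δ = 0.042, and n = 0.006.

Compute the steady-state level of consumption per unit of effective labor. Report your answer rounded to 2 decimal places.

c* ≈ 3.27

In steady state, investment equals break-even investment: s·k^α = (n + g + δ)·k.
Rearranging, k^(1−α) = s / (n + g + δ).
k^0.5 = 0.43 / (0.006 + 0.027 + 0.042) = 0.43 / 0.075 = 5.7333
k* = 5.7333^(1/0.5) ≈ 32.8707
y* = (k*)^α = 32.8707^0.5 ≈ 5.7333
c* = (1 − s)·y* = (1 − 0.43) × 5.7333 ≈ 3.2680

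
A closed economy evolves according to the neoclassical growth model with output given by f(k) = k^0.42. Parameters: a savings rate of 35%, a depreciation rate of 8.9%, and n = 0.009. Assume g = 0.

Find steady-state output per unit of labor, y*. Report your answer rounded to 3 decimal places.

In steady state, investment equals break-even investment: s·k^α = (n + δ)·k.
Dividing both sides by k: k^(1−α) = s / (n + δ).
k^0.58 = 0.35 / (0.009 + 0.089) = 0.35 / 0.098 = 3.5714
k* = 3.5714^(1/0.58) ≈ 8.9778
y* = (k*)^α = 8.9778^0.42 ≈ 2.5138

y* = 2.514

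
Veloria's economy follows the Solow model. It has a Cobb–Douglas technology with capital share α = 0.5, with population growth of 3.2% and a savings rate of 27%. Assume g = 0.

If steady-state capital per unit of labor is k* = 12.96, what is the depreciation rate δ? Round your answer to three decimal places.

δ ≈ 0.043

Steady state requires s·f(k) = (n + δ)·k, i.e. s·k^α = (n + δ)·k.
So s / (n + δ) = (k*)^(1−α) = 12.96^0.5 = 3.6000.
Therefore n + δ = s / 3.6000 = 0.27 / 3.6000 = 0.0750, so δ = 0.0750 − 0.032 = 0.0430.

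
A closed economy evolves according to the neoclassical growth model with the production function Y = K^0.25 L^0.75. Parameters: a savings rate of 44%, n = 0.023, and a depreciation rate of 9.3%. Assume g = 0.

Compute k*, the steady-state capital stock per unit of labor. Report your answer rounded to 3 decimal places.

At the steady state, Δk = 0, so s·k^α = (n + δ)·k.
Rearranging, k^(1−α) = s / (n + δ).
k^0.75 = 0.44 / (0.023 + 0.093) = 0.44 / 0.116 = 3.7931
k* = 3.7931^(1/0.75) ≈ 5.9155

k* ≈ 5.916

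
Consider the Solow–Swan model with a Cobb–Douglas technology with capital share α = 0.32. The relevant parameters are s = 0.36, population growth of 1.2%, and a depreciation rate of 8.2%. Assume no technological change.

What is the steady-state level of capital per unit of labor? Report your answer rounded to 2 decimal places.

k* ≈ 7.20

In steady state, investment equals break-even investment: s·k^α = (n + δ)·k.
Rearranging, k^(1−α) = s / (n + δ).
k^0.68 = 0.36 / (0.012 + 0.082) = 0.36 / 0.094 = 3.8298
k* = 3.8298^(1/0.68) ≈ 7.2046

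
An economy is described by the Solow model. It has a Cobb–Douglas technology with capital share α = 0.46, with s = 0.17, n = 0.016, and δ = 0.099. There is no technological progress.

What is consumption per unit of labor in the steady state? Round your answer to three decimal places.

c* = 1.158

Steady state requires s·f(k) = (n + δ)·k, i.e. s·k^α = (n + δ)·k.
Dividing both sides by k: k^(1−α) = s / (n + δ).
k^0.54 = 0.17 / (0.016 + 0.099) = 0.17 / 0.115 = 1.4783
k* = 1.4783^(1/0.54) ≈ 2.0624
y* = (k*)^α = 2.0624^0.46 ≈ 1.3951
c* = (1 − s)·y* = (1 − 0.17) × 1.3951 ≈ 1.1579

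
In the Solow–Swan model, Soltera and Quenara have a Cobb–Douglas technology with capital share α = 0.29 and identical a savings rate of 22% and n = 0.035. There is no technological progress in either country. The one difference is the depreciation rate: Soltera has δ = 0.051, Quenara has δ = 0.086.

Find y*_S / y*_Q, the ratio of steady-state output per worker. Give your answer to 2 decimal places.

Steady-state y* = [s/(n + δ)]^(α/(1−α)), so the ratio is [ (s_S/(n + δ)_S) / (s_Q/(n + δ)_Q) ]^0.4085.
s_S/(n + δ)_S = 0.22/0.086 = 2.5581; s_Q/(n + δ)_Q = 0.22/0.121 = 1.8182.
Ratio = (2.5581/1.8182)^0.4085 = 1.4069^0.4085 ≈ 1.1496

ratio ≈ 1.15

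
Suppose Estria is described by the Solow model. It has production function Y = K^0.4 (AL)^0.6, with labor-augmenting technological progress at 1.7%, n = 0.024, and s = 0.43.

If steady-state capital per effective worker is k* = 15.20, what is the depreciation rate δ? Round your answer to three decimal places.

Steady state requires s·f(k) = (n + g + δ)·k, i.e. s·k^α = (n + g + δ)·k.
So s / (n + g + δ) = (k*)^(1−α) = 15.20^0.6 = 5.1181.
Therefore n + g + δ = s / 5.1181 = 0.43 / 5.1181 = 0.0840, so δ = 0.0840 − 0.041 = 0.0430.

δ ≈ 0.043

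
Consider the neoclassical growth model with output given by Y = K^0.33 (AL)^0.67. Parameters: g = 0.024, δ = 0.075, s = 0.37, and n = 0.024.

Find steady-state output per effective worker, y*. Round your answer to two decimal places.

y* = 1.72

In steady state, investment equals break-even investment: s·k^α = (n + g + δ)·k.
Dividing both sides by k: k^(1−α) = s / (n + g + δ).
k^0.67 = 0.37 / (0.024 + 0.024 + 0.075) = 0.37 / 0.123 = 3.0081
k* = 3.0081^(1/0.67) ≈ 5.1745
y* = (k*)^α = 5.1745^0.33 ≈ 1.7202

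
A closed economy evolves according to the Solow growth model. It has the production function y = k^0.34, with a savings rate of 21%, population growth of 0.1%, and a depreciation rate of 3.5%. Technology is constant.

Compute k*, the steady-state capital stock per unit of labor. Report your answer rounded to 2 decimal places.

k* = 14.47

In steady state, investment equals break-even investment: s·k^α = (n + δ)·k.
Rearranging, k^(1−α) = s / (n + δ).
k^0.66 = 0.21 / (0.001 + 0.035) = 0.21 / 0.036 = 5.8333
k* = 5.8333^(1/0.66) ≈ 14.4703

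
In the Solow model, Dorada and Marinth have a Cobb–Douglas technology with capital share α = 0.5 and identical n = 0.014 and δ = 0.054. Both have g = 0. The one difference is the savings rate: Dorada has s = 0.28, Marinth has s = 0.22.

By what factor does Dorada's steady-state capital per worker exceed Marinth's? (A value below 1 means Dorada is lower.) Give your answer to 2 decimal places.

k*_D / k*_M ≈ 1.62

Steady-state k* = [s/(n + δ)]^(1/(1−α)), so the ratio is [ (s_D/(n + δ)_D) / (s_M/(n + δ)_M) ]^2.
s_D/(n + δ)_D = 0.28/0.068 = 4.1176; s_M/(n + δ)_M = 0.22/0.068 = 3.2353.
Ratio = (4.1176/3.2353)^2 = 1.2727^2 ≈ 1.6198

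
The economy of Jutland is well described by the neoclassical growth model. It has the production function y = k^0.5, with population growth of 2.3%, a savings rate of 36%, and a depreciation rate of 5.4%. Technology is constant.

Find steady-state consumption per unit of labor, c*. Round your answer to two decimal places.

c* ≈ 2.99

At the steady state, Δk = 0, so s·k^α = (n + δ)·k.
Rearranging, k^(1−α) = s / (n + δ).
k^0.5 = 0.36 / (0.023 + 0.054) = 0.36 / 0.077 = 4.6753
k* = 4.6753^(1/0.5) ≈ 21.8584
y* = (k*)^α = 21.8584^0.5 ≈ 4.6753
c* = (1 − s)·y* = (1 − 0.36) × 4.6753 ≈ 2.9922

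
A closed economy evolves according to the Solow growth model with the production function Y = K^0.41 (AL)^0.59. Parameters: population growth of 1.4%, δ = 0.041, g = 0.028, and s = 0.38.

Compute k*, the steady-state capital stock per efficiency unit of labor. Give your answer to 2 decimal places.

In steady state, investment equals break-even investment: s·k^α = (n + g + δ)·k.
Rearranging, k^(1−α) = s / (n + g + δ).
k^0.59 = 0.38 / (0.014 + 0.028 + 0.041) = 0.38 / 0.083 = 4.5783
k* = 4.5783^(1/0.59) ≈ 13.1776

k* ≈ 13.18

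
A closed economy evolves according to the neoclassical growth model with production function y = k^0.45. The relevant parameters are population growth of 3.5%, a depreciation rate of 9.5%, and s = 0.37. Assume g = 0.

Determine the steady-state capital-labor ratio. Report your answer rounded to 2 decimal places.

In steady state, investment equals break-even investment: s·k^α = (n + δ)·k.
Rearranging, k^(1−α) = s / (n + δ).
k^0.55 = 0.37 / (0.035 + 0.095) = 0.37 / 0.130 = 2.8462
k* = 2.8462^(1/0.55) ≈ 6.6979

k* = 6.70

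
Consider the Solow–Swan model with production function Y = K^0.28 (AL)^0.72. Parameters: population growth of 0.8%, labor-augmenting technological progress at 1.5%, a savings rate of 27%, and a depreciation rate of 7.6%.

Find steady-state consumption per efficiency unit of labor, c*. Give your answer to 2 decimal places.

In steady state, investment equals break-even investment: s·k^α = (n + g + δ)·k.
Rearranging, k^(1−α) = s / (n + g + δ).
k^0.72 = 0.27 / (0.008 + 0.015 + 0.076) = 0.27 / 0.099 = 2.7273
k* = 2.7273^(1/0.72) ≈ 4.0289
y* = (k*)^α = 4.0289^0.28 ≈ 1.4772
c* = (1 − s)·y* = (1 − 0.27) × 1.4772 ≈ 1.0784

c* = 1.08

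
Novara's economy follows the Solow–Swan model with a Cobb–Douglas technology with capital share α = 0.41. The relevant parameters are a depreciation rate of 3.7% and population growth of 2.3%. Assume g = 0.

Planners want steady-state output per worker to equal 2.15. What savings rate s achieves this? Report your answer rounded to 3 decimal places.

s ≈ 0.181

In steady state, investment equals break-even investment: s·k^α = (n + δ)·k.
Since y* = [s/(n + δ)]^(α/(1−α)), we have s/(n + δ) = (y*)^((1−α)/α) = 2.15^1.439 = 3.0087.
Therefore s = 3.0087 × (n + δ) = 3.0087 × 0.060 = 0.1805.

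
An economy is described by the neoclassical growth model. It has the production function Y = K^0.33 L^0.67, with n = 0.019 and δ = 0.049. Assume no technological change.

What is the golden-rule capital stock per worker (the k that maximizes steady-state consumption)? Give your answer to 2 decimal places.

k_gold ≈ 10.57

The golden rule sets f'(k) = n + δ, i.e. α·k^(α−1) = n + δ.
So k^(1−α) = α / (n + δ) = 0.33 / 0.068 = 4.8529.
k_gold = 4.8529^(1/0.67) ≈ 10.5653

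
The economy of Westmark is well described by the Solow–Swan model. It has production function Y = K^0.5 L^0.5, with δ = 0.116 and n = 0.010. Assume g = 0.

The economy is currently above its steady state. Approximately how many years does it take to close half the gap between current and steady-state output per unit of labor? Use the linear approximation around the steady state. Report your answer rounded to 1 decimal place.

Near the steady state the convergence rate is λ = (1 − α)(n + δ).
λ = (1 − 0.5) × 0.126 = 0.5 × 0.126 = 0.0630
Half-life = ln 2 / λ = 0.6931 / 0.0630 ≈ 11.00 years

half-life ≈ 11.0 years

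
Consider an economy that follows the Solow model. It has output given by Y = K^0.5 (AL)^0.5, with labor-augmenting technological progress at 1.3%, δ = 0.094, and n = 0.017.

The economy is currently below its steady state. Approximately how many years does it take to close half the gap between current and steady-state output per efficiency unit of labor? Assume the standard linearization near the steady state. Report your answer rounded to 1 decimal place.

t_½ ≈ 11.2 years

Near the steady state the convergence rate is λ = (1 − α)(n + g + δ).
λ = (1 − 0.5) × 0.124 = 0.5 × 0.124 = 0.0620
Half-life = ln 2 / λ = 0.6931 / 0.0620 ≈ 11.18 years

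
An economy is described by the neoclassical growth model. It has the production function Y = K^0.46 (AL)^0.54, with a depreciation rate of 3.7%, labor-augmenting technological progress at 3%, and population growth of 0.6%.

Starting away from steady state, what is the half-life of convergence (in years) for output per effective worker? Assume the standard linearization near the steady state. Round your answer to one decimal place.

Near the steady state the convergence rate is λ = (1 − α)(n + g + δ).
λ = (1 − 0.46) × 0.073 = 0.54 × 0.073 = 0.03942
Half-life = ln 2 / λ = 0.6931 / 0.03942 ≈ 17.58 years

about 17.6 years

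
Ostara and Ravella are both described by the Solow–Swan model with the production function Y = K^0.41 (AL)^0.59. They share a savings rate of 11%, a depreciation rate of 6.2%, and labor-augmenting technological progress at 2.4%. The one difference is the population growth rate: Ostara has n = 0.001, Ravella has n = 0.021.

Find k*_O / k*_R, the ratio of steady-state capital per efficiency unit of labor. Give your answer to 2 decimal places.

ratio ≈ 1.42

Steady-state k* = [s/(n + g + δ)]^(1/(1−α)), so the ratio is [ (s_O/(n + g + δ)_O) / (s_R/(n + g + δ)_R) ]^1.6949.
s_O/(n + g + δ)_O = 0.11/0.087 = 1.2644; s_R/(n + g + δ)_R = 0.11/0.107 = 1.0280.
Ratio = (1.2644/1.0280)^1.6949 = 1.2300^1.6949 ≈ 1.4203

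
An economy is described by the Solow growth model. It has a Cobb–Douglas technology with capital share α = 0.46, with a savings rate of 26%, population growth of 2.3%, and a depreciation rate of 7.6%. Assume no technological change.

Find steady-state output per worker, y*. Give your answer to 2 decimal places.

At the steady state, Δk = 0, so s·k^α = (n + δ)·k.
Rearranging, k^(1−α) = s / (n + δ).
k^0.54 = 0.26 / (0.023 + 0.076) = 0.26 / 0.099 = 2.6263
k* = 2.6263^(1/0.54) ≈ 5.9781
y* = (k*)^α = 5.9781^0.46 ≈ 2.2762

y* ≈ 2.28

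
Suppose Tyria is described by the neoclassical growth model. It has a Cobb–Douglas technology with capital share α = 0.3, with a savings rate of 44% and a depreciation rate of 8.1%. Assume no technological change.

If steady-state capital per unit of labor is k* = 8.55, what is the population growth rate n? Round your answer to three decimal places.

Steady state requires s·f(k) = (n + δ)·k, i.e. s·k^α = (n + δ)·k.
So s / (n + δ) = (k*)^(1−α) = 8.55^0.7 = 4.4913.
Therefore n + δ = s / 4.4913 = 0.44 / 4.4913 = 0.0980, so n = 0.0980 − 0.081 = 0.0170.

n ≈ 0.017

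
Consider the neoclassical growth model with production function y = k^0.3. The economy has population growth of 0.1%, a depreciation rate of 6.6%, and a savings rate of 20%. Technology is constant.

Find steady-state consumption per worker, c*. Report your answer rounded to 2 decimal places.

c* ≈ 1.28

At the steady state, Δk = 0, so s·k^α = (n + δ)·k.
Dividing both sides by k: k^(1−α) = s / (n + δ).
k^0.7 = 0.20 / (0.001 + 0.066) = 0.20 / 0.067 = 2.9851
k* = 2.9851^(1/0.7) ≈ 4.7699
y* = (k*)^α = 4.7699^0.3 ≈ 1.5979
c* = (1 − s)·y* = (1 − 0.20) × 1.5979 ≈ 1.2783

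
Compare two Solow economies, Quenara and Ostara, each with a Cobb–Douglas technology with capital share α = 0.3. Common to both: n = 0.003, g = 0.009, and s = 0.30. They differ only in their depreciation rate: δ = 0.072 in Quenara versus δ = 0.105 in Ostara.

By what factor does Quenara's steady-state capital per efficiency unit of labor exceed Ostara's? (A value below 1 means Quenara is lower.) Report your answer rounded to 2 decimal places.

ratio ≈ 1.61

Steady-state k* = [s/(n + g + δ)]^(1/(1−α)), so the ratio is [ (s_Q/(n + g + δ)_Q) / (s_O/(n + g + δ)_O) ]^1.4286.
s_Q/(n + g + δ)_Q = 0.30/0.084 = 3.5714; s_O/(n + g + δ)_O = 0.30/0.117 = 2.5641.
Ratio = (3.5714/2.5641)^1.4286 = 1.3928^1.4286 ≈ 1.6053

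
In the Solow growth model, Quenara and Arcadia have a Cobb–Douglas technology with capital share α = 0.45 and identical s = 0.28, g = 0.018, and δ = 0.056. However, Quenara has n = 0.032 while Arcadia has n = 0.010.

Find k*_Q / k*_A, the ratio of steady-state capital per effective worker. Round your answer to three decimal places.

Steady-state k* = [s/(n + g + δ)]^(1/(1−α)), so the ratio is [ (s_Q/(n + g + δ)_Q) / (s_A/(n + g + δ)_A) ]^1.8182.
s_Q/(n + g + δ)_Q = 0.28/0.106 = 2.6415; s_A/(n + g + δ)_A = 0.28/0.084 = 3.3333.
Ratio = (2.6415/3.3333)^1.8182 = 0.7925^1.8182 ≈ 0.6552

ratio ≈ 0.655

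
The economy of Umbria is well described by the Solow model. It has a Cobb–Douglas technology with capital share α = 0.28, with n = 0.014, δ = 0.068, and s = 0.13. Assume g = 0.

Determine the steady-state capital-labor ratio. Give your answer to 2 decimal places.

k* = 1.90

At the steady state, Δk = 0, so s·k^α = (n + δ)·k.
Dividing both sides by k: k^(1−α) = s / (n + δ).
k^0.72 = 0.13 / (0.014 + 0.068) = 0.13 / 0.082 = 1.5854
k* = 1.5854^(1/0.72) ≈ 1.8966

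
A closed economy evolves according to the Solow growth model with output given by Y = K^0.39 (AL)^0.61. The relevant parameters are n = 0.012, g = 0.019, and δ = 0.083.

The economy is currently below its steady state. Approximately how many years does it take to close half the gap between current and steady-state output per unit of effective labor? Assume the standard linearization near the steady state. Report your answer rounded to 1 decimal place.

t_½ ≈ 10.0 years

Near the steady state the convergence rate is λ = (1 − α)(n + g + δ).
λ = (1 − 0.39) × 0.114 = 0.61 × 0.114 = 0.06954
Half-life = ln 2 / λ = 0.6931 / 0.06954 ≈ 9.97 years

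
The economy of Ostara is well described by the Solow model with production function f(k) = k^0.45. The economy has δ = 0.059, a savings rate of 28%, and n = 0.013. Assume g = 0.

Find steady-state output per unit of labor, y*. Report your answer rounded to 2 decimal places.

In steady state, investment equals break-even investment: s·k^α = (n + δ)·k.
Dividing both sides by k: k^(1−α) = s / (n + δ).
k^0.55 = 0.28 / (0.013 + 0.059) = 0.28 / 0.072 = 3.8889
k* = 3.8889^(1/0.55) ≈ 11.8144
y* = (k*)^α = 11.8144^0.45 ≈ 3.0380

y* = 3.04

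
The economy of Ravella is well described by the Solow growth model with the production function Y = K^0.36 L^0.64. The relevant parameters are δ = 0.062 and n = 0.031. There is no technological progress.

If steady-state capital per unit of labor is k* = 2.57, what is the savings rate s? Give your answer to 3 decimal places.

s ≈ 0.170

Steady state requires s·f(k) = (n + δ)·k, i.e. s·k^α = (n + δ)·k.
So s / (n + δ) = (k*)^(1−α) = 2.57^0.64 = 1.8296.
Therefore s = 1.8296 × (n + δ) = 1.8296 × 0.093 = 0.1702.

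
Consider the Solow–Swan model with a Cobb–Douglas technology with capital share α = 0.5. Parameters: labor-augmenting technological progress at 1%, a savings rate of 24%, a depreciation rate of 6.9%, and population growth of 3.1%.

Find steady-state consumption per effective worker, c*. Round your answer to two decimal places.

c* = 1.66

At the steady state, Δk = 0, so s·k^α = (n + g + δ)·k.
Dividing both sides by k: k^(1−α) = s / (n + g + δ).
k^0.5 = 0.24 / (0.031 + 0.010 + 0.069) = 0.24 / 0.110 = 2.1818
k* = 2.1818^(1/0.5) ≈ 4.7603
y* = (k*)^α = 4.7603^0.5 ≈ 2.1818
c* = (1 − s)·y* = (1 − 0.24) × 2.1818 ≈ 1.6582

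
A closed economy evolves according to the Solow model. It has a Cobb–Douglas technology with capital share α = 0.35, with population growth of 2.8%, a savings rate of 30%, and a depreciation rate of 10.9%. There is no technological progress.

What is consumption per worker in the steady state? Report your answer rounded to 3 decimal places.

At the steady state, Δk = 0, so s·k^α = (n + δ)·k.
Dividing both sides by k: k^(1−α) = s / (n + δ).
k^0.65 = 0.30 / (0.028 + 0.109) = 0.30 / 0.137 = 2.1898
k* = 2.1898^(1/0.65) ≈ 3.3396
y* = (k*)^α = 3.3396^0.35 ≈ 1.5251
c* = (1 − s)·y* = (1 − 0.30) × 1.5251 ≈ 1.0676

c* = 1.068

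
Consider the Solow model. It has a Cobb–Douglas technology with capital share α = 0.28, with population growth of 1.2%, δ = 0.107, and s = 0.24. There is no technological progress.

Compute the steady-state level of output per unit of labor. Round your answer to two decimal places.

y* ≈ 1.31

At the steady state, Δk = 0, so s·k^α = (n + δ)·k.
Rearranging, k^(1−α) = s / (n + δ).
k^0.72 = 0.24 / (0.012 + 0.107) = 0.24 / 0.119 = 2.0168
k* = 2.0168^(1/0.72) ≈ 2.6494
y* = (k*)^α = 2.6494^0.28 ≈ 1.3137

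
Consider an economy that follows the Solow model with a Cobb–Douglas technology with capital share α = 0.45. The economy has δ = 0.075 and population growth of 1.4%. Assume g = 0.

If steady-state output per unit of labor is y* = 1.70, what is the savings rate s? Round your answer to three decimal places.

s ≈ 0.170

At the steady state, Δk = 0, so s·k^α = (n + δ)·k.
Since y* = [s/(n + δ)]^(α/(1−α)), we have s/(n + δ) = (y*)^((1−α)/α) = 1.70^1.2222 = 1.9127.
Therefore s = 1.9127 × (n + δ) = 1.9127 × 0.089 = 0.1702.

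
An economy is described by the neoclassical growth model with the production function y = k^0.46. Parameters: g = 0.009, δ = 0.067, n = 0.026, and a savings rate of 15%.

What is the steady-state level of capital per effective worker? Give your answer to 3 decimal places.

k* ≈ 2.043

Steady state requires s·f(k) = (n + g + δ)·k, i.e. s·k^α = (n + g + δ)·k.
Dividing both sides by k: k^(1−α) = s / (n + g + δ).
k^0.54 = 0.15 / (0.026 + 0.009 + 0.067) = 0.15 / 0.102 = 1.4706
k* = 1.4706^(1/0.54) ≈ 2.0426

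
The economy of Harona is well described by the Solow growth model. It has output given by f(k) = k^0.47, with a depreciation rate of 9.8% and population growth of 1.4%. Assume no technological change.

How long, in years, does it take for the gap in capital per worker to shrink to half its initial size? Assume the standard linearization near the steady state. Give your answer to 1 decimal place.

Near the steady state the convergence rate is λ = (1 − α)(n + δ).
λ = (1 − 0.47) × 0.112 = 0.53 × 0.112 = 0.05936
Half-life = ln 2 / λ = 0.6931 / 0.05936 ≈ 11.68 years

half-life ≈ 11.7 years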